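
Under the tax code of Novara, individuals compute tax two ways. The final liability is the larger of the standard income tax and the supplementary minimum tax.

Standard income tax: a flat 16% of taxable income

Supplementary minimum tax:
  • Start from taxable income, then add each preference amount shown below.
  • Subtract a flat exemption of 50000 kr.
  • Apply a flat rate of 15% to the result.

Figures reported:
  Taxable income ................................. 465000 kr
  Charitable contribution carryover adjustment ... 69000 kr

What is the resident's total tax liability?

Standard income tax:
  465000 kr × 16% = 74400 kr

Supplementary minimum tax:
  Adjusted income: 465000 kr + 69000 kr = 534000 kr
  Less exemption 50000 kr → base 484000 kr
  484000 kr × 15% = 72600 kr

74400 kr > 72600 kr, so the standard income tax governs.

74400 kr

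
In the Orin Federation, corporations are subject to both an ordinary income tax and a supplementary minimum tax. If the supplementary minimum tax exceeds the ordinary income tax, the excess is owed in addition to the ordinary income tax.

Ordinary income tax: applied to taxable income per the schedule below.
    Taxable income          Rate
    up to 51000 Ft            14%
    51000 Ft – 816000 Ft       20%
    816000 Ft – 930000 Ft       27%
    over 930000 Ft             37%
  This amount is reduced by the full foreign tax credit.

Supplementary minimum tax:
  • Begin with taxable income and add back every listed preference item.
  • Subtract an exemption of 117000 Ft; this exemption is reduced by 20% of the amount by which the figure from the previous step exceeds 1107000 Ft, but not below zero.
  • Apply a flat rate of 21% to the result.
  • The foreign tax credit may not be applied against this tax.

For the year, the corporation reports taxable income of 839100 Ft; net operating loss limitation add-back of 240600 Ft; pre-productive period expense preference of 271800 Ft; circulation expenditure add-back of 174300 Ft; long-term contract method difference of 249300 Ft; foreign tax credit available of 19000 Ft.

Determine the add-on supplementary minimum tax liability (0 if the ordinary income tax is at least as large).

Ordinary income tax:
  51000 Ft × 14% = 7140 Ft
  765000 Ft × 20% = 153000 Ft
  23100 Ft × 27% = 6237 Ft
  → 166377 Ft
  Less foreign tax credit 19000 Ft → 147377 Ft

Supplementary minimum tax:
  Adjusted income: 839100 Ft + 240600 Ft + 271800 Ft + 174300 Ft + 249300 Ft = 1775100 Ft
  Exemption: 20% × (1775100 Ft − 1107000 Ft) = 133620 Ft ≥ 117000 Ft, so the exemption is fully phased out
  Base: 1775100 Ft − 0 Ft = 1775100 Ft
  1775100 Ft × 21% = 372771 Ft

Excess of supplementary minimum tax over ordinary income tax: 372771 Ft − 147377 Ft = 225394 Ft.

225394 Ft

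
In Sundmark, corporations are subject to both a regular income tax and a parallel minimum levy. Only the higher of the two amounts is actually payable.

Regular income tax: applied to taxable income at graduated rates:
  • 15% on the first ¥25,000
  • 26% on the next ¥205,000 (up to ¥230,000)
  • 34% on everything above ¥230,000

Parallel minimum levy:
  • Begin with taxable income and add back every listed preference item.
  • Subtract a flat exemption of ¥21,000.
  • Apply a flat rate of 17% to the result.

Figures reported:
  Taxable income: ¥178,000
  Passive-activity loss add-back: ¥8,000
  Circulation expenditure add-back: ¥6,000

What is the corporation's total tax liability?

¥43,530

Regular income tax:
  ¥25,000 × 15% = ¥3,750
  ¥153,000 × 26% = ¥39,780
  → ¥43,530

Parallel minimum levy:
  Adjusted income: ¥178,000 + ¥8,000 + ¥6,000 = ¥192,000
  Less exemption ¥21,000 → base ¥171,000
  ¥171,000 × 17% = ¥29,070

¥43,530 > ¥29,070, so the regular income tax governs.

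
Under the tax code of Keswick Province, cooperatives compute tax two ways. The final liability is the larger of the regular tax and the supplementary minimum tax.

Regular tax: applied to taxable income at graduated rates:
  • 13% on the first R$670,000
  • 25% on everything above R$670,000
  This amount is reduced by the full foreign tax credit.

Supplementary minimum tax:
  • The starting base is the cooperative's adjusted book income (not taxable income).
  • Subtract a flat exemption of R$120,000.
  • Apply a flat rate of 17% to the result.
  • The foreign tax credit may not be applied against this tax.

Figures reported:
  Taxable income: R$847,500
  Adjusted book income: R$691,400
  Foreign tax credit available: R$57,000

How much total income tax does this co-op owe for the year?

R$97,138

Supplementary minimum tax:
  Base (adjusted book income): R$691,400
  Less exemption R$120,000 → base R$571,400
  R$571,400 × 17% = R$97,138

Regular tax:
  R$670,000 × 13% = R$87,100
  R$177,500 × 25% = R$44,375
  → R$131,475
  Less foreign tax credit R$57,000 → R$74,475

R$97,138 > R$74,475, so the supplementary minimum tax is the binding amount.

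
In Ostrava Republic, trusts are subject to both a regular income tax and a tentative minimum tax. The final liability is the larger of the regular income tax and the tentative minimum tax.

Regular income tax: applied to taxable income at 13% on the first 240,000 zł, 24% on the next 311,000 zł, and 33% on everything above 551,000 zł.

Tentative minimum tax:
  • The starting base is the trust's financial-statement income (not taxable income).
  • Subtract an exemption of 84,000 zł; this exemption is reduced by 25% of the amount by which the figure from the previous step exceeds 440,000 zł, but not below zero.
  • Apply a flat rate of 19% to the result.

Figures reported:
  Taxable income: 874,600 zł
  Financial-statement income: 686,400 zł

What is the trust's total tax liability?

212,628 zł

Tentative minimum tax:
  Base (financial-statement income): 686,400 zł
  Exemption: 84,000 zł − 25% × (686,400 zł − 440,000 zł) = 84,000 zł − 61,600 zł = 22,400 zł
  Base: 686,400 zł − 22,400 zł = 664,000 zł
  664,000 zł × 19% = 126,160 zł

Regular income tax:
  240,000 zł × 13% = 31,200 zł
  311,000 zł × 24% = 74,640 zł
  323,600 zł × 33% = 106,788 zł
  → 212,628 zł

212,628 zł > 126,160 zł, so the regular income tax governs.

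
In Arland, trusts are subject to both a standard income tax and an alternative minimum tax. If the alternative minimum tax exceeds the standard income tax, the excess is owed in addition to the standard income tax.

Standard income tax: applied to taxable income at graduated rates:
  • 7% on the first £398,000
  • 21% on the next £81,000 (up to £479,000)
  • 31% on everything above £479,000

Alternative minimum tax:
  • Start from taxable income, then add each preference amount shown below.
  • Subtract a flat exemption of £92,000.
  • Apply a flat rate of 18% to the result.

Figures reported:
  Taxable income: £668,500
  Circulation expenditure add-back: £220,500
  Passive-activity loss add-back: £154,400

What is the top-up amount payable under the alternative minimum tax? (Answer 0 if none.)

Alternative minimum tax:
  Adjusted income: £668,500 + £220,500 + £154,400 = £1,043,400
  Less exemption £92,000 → base £951,400
  £951,400 × 18% = £171,252

Standard income tax:
  £398,000 × 7% = £27,860
  £81,000 × 21% = £17,010
  £189,500 × 31% = £58,745
  → £103,615

Excess of alternative minimum tax over standard income tax: £171,252 − £103,615 = £67,637.

£67,637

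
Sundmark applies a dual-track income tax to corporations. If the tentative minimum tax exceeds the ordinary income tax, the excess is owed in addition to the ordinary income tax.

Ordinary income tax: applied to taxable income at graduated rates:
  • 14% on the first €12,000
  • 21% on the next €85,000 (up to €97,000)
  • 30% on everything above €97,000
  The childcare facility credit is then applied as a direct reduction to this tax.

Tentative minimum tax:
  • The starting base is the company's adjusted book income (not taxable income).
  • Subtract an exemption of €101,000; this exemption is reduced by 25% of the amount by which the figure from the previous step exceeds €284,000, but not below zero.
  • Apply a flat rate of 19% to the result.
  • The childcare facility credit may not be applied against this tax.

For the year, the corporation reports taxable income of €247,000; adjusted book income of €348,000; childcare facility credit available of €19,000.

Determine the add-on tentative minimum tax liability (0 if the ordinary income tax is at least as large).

€4,440

Ordinary income tax:
  €12,000 × 14% = €1,680
  €85,000 × 21% = €17,850
  €150,000 × 30% = €45,000
  → €64,530
  Less childcare facility credit €19,000 → €45,530

Tentative minimum tax:
  Base (adjusted book income): €348,000
  Exemption: €101,000 − 25% × (€348,000 − €284,000) = €101,000 − €16,000 = €85,000
  Base: €348,000 − €85,000 = €263,000
  €263,000 × 19% = €49,970

Excess of tentative minimum tax over ordinary income tax: €49,970 − €45,530 = €4,440.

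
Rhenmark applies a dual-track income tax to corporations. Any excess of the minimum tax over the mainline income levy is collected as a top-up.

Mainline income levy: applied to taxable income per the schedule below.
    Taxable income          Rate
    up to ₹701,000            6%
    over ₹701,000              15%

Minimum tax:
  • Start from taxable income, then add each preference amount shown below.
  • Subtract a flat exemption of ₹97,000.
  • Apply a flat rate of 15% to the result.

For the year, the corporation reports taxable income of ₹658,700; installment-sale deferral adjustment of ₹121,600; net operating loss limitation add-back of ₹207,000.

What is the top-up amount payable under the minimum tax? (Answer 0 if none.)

Mainline income levy:
  ₹658,700 × 6% = ₹39,522

Minimum tax:
  Adjusted income: ₹658,700 + ₹121,600 + ₹207,000 = ₹987,300
  Less exemption ₹97,000 → base ₹890,300
  ₹890,300 × 15% = ₹133,545

Excess of minimum tax over mainline income levy: ₹133,545 − ₹39,522 = ₹94,023.

₹94,023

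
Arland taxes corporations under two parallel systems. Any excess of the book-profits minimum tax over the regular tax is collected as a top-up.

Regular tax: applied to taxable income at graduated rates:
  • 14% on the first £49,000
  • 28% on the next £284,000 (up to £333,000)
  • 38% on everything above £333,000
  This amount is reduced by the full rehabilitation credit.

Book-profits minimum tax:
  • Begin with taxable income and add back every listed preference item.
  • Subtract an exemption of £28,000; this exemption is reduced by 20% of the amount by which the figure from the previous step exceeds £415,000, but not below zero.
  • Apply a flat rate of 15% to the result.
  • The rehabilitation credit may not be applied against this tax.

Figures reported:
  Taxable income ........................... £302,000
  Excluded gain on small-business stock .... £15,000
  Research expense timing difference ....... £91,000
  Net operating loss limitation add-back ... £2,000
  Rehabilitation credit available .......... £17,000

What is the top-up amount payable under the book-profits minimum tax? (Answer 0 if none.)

£0

Book-profits minimum tax:
  Adjusted income: £302,000 + £15,000 + £91,000 + £2,000 = £410,000
  Exemption: £410,000 ≤ £415,000, so full £28,000 applies
  Base: £410,000 − £28,000 = £382,000
  £382,000 × 15% = £57,300

Regular tax:
  £49,000 × 14% = £6,860
  £253,000 × 28% = £70,840
  → £77,700
  Less rehabilitation credit £17,000 → £60,700

£57,300 ≤ £60,700, so no add-on is due.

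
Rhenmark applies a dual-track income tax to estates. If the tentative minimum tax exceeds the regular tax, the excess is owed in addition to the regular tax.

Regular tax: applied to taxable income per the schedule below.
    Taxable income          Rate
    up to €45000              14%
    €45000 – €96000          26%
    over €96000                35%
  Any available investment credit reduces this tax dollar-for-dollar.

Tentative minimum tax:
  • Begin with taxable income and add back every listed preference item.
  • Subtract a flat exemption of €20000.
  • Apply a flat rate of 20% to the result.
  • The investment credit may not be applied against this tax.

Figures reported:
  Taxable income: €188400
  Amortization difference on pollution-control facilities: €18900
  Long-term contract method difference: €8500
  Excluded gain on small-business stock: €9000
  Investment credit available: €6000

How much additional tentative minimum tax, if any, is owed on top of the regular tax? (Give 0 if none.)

€0

Tentative minimum tax:
  Adjusted income: €188400 + €18900 + €8500 + €9000 = €224800
  Less exemption €20000 → base €204800
  €204800 × 20% = €40960

Regular tax:
  €45000 × 14% = €6300
  €51000 × 26% = €13260
  €92400 × 35% = €32340
  → €51900
  Less investment credit €6000 → €45900

€40960 ≤ €45900, so no add-on is due.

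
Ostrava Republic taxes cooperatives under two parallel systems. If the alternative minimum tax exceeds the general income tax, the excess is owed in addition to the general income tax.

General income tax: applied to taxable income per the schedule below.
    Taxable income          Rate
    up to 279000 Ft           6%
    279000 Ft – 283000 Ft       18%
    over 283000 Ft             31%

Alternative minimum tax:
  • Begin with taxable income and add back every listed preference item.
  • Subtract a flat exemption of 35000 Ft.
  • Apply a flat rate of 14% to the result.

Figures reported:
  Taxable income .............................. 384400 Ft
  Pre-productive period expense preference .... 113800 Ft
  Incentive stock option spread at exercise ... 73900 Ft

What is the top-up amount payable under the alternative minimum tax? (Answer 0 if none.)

26300 Ft

Alternative minimum tax:
  Adjusted income: 384400 Ft + 113800 Ft + 73900 Ft = 572100 Ft
  Less exemption 35000 Ft → base 537100 Ft
  537100 Ft × 14% = 75194 Ft

General income tax:
  279000 Ft × 6% = 16740 Ft
  4000 Ft × 18% = 720 Ft
  101400 Ft × 31% = 31434 Ft
  → 48894 Ft

Excess of alternative minimum tax over general income tax: 75194 Ft − 48894 Ft = 26300 Ft.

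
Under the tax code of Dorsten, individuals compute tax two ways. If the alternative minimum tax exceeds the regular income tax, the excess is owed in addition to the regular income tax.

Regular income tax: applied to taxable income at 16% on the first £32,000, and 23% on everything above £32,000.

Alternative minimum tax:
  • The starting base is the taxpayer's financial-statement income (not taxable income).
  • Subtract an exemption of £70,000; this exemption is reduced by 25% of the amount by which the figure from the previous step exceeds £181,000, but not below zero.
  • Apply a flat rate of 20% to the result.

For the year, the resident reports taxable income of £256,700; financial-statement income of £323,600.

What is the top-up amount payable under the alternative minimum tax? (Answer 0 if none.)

£1,049

Regular income tax:
  £32,000 × 16% = £5,120
  £224,700 × 23% = £51,681
  → £56,801

Alternative minimum tax:
  Base (financial-statement income): £323,600
  Exemption: £70,000 − 25% × (£323,600 − £181,000) = £70,000 − £35,650 = £34,350
  Base: £323,600 − £34,350 = £289,250
  £289,250 × 20% = £57,850

Excess of alternative minimum tax over regular income tax: £57,850 − £56,801 = £1,049.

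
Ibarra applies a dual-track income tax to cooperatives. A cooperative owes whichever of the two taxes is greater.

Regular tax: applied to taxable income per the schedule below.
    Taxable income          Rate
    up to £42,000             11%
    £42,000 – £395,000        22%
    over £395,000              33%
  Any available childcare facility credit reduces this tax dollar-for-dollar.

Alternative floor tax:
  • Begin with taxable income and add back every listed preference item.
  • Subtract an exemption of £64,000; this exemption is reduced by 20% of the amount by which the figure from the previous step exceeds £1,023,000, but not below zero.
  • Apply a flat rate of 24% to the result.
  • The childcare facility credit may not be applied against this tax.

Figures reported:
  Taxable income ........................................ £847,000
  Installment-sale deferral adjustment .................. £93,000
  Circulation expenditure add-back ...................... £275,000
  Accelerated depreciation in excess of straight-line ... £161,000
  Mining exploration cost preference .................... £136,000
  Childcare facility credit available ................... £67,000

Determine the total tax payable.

£362,880

Alternative floor tax:
  Adjusted income: £847,000 + £93,000 + £275,000 + £161,000 + £136,000 = £1,512,000
  Exemption: 20% × (£1,512,000 − £1,023,000) = £97,800 ≥ £64,000, so the exemption is fully phased out
  Base: £1,512,000 − £0 = £1,512,000
  £1,512,000 × 24% = £362,880

Regular tax:
  £42,000 × 11% = £4,620
  £353,000 × 22% = £77,660
  £452,000 × 33% = £149,160
  → £231,440
  Less childcare facility credit £67,000 → £164,440

£362,880 > £164,440, so the alternative floor tax is the binding amount.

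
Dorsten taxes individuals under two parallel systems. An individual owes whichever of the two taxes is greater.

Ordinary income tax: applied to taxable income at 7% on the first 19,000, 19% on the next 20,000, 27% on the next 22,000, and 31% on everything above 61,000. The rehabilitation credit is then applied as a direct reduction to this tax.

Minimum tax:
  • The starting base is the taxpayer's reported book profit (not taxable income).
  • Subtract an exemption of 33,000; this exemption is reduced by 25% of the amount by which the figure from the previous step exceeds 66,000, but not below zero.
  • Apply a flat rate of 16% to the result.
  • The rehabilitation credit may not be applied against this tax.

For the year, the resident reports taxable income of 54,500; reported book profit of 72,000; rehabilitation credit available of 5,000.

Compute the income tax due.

Ordinary income tax:
  19,000 × 7% = 1,330
  20,000 × 19% = 3,800
  15,500 × 27% = 4,185
  → 9,315
  Less rehabilitation credit 5,000 → 4,315

Minimum tax:
  Base (reported book profit): 72,000
  Exemption: 33,000 − 25% × (72,000 − 66,000) = 33,000 − 1,500 = 31,500
  Base: 72,000 − 31,500 = 40,500
  40,500 × 16% = 6,480

6,480 > 4,315, so the minimum tax is the binding amount.

6,480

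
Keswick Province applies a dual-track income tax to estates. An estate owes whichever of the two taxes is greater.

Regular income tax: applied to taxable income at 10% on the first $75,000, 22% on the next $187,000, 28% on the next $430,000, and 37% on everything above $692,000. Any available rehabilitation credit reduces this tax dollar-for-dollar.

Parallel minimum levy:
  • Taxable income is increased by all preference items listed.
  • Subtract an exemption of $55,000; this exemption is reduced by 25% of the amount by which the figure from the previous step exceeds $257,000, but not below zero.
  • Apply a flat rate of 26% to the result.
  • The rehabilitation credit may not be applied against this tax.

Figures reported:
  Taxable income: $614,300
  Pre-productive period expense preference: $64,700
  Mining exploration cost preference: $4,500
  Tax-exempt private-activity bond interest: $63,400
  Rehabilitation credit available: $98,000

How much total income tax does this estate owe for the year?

$194,194

Regular income tax:
  $75,000 × 10% = $7,500
  $187,000 × 22% = $41,140
  $352,300 × 28% = $98,644
  → $147,284
  Less rehabilitation credit $98,000 → $49,284

Parallel minimum levy:
  Adjusted income: $614,300 + $64,700 + $4,500 + $63,400 = $746,900
  Exemption: 25% × ($746,900 − $257,000) = $122,475 ≥ $55,000, so the exemption is fully phased out
  Base: $746,900 − $0 = $746,900
  $746,900 × 26% = $194,194

$194,194 > $49,284, so the parallel minimum levy is the binding amount.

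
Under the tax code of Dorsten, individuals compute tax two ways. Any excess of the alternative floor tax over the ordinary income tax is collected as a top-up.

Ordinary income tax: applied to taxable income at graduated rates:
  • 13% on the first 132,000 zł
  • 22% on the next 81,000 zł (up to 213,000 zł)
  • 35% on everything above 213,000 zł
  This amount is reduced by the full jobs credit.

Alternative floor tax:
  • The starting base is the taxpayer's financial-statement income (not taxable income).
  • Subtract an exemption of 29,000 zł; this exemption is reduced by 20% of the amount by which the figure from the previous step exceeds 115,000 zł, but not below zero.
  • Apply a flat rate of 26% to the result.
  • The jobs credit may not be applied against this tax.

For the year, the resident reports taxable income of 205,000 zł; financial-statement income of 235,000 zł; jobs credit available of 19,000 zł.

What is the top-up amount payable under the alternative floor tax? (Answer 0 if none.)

Alternative floor tax:
  Base (financial-statement income): 235,000 zł
  Exemption: 29,000 zł − 20% × (235,000 zł − 115,000 zł) = 29,000 zł − 24,000 zł = 5,000 zł
  Base: 235,000 zł − 5,000 zł = 230,000 zł
  230,000 zł × 26% = 59,800 zł

Ordinary income tax:
  132,000 zł × 13% = 17,160 zł
  73,000 zł × 22% = 16,060 zł
  → 33,220 zł
  Less jobs credit 19,000 zł → 14,220 zł

Excess of alternative floor tax over ordinary income tax: 59,800 zł − 14,220 zł = 45,580 zł.

45,580 zł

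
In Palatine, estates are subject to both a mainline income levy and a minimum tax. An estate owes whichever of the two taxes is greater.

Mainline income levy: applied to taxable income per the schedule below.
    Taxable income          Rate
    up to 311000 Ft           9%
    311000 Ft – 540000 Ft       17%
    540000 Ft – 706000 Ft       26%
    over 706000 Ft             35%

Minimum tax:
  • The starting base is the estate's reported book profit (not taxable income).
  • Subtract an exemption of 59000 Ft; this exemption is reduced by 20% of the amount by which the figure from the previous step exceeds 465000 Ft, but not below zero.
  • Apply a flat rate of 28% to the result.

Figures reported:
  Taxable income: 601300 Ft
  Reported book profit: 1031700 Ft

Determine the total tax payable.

288876 Ft

Minimum tax:
  Base (reported book profit): 1031700 Ft
  Exemption: 20% × (1031700 Ft − 465000 Ft) = 113340 Ft ≥ 59000 Ft, so the exemption is fully phased out
  Base: 1031700 Ft − 0 Ft = 1031700 Ft
  1031700 Ft × 28% = 288876 Ft

Mainline income levy:
  311000 Ft × 9% = 27990 Ft
  229000 Ft × 17% = 38930 Ft
  61300 Ft × 26% = 15938 Ft
  → 82858 Ft

288876 Ft > 82858 Ft, so the minimum tax is the binding amount.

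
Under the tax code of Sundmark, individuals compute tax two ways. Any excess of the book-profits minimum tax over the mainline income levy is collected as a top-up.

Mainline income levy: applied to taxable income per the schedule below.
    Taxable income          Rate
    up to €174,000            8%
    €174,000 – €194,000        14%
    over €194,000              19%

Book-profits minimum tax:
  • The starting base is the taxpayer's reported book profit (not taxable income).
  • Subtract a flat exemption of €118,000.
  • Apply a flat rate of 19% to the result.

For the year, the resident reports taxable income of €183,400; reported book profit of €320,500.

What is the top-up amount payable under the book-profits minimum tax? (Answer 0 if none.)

Mainline income levy:
  €174,000 × 8% = €13,920
  €9,400 × 14% = €1,316
  → €15,236

Book-profits minimum tax:
  Base (reported book profit): €320,500
  Less exemption €118,000 → base €202,500
  €202,500 × 19% = €38,475

Excess of book-profits minimum tax over mainline income levy: €38,475 − €15,236 = €23,239.

€23,239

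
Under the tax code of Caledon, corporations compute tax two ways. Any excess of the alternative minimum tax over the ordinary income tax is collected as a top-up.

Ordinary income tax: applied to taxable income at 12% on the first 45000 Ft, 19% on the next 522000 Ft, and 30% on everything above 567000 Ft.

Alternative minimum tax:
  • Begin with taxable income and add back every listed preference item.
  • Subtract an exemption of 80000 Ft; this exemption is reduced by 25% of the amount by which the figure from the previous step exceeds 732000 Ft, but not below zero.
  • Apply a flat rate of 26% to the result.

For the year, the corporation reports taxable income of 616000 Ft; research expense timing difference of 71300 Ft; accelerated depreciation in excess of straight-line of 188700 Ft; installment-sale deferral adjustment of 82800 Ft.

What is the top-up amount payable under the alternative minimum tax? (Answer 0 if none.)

123950 Ft

Ordinary income tax:
  45000 Ft × 12% = 5400 Ft
  522000 Ft × 19% = 99180 Ft
  49000 Ft × 30% = 14700 Ft
  → 119280 Ft

Alternative minimum tax:
  Adjusted income: 616000 Ft + 71300 Ft + 188700 Ft + 82800 Ft = 958800 Ft
  Exemption: 80000 Ft − 25% × (958800 Ft − 732000 Ft) = 80000 Ft − 56700 Ft = 23300 Ft
  Base: 958800 Ft − 23300 Ft = 935500 Ft
  935500 Ft × 26% = 243230 Ft

Excess of alternative minimum tax over ordinary income tax: 243230 Ft − 119280 Ft = 123950 Ft.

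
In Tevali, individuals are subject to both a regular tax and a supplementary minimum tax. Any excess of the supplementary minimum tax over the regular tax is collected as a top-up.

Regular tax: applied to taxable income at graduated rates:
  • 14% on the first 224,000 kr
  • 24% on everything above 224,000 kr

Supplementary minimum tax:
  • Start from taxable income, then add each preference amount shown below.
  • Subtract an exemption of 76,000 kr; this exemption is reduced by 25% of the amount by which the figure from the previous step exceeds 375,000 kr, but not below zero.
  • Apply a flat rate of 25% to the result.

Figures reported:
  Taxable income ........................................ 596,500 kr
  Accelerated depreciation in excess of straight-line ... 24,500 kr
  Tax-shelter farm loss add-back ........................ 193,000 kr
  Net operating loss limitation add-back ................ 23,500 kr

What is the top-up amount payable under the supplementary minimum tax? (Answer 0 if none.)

88,615 kr

Supplementary minimum tax:
  Adjusted income: 596,500 kr + 24,500 kr + 193,000 kr + 23,500 kr = 837,500 kr
  Exemption: 25% × (837,500 kr − 375,000 kr) = 115,625 kr ≥ 76,000 kr, so the exemption is fully phased out
  Base: 837,500 kr − 0 kr = 837,500 kr
  837,500 kr × 25% = 209,375 kr

Regular tax:
  224,000 kr × 14% = 31,360 kr
  372,500 kr × 24% = 89,400 kr
  → 120,760 kr

Excess of supplementary minimum tax over regular tax: 209,375 kr − 120,760 kr = 88,615 kr.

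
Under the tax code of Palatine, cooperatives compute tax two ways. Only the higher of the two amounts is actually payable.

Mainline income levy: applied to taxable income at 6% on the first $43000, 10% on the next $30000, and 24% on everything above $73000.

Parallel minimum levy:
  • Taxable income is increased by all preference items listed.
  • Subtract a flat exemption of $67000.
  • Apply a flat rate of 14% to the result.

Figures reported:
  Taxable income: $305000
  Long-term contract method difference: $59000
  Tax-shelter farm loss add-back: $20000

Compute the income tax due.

$61260

Parallel minimum levy:
  Adjusted income: $305000 + $59000 + $20000 = $384000
  Less exemption $67000 → base $317000
  $317000 × 14% = $44380

Mainline income levy:
  $43000 × 6% = $2580
  $30000 × 10% = $3000
  $232000 × 24% = $55680
  → $61260

$61260 > $44380, so the mainline income levy governs.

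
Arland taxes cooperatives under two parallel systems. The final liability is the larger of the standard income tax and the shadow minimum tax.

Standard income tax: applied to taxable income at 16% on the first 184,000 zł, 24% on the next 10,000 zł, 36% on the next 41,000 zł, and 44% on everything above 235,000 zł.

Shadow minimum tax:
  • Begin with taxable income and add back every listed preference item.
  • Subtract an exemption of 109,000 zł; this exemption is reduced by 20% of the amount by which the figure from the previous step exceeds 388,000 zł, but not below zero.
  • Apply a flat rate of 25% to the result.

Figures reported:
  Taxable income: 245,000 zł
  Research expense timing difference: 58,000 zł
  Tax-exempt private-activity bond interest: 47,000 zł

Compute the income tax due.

60,250 zł

Shadow minimum tax:
  Adjusted income: 245,000 zł + 58,000 zł + 47,000 zł = 350,000 zł
  Exemption: 350,000 zł ≤ 388,000 zł, so full 109,000 zł applies
  Base: 350,000 zł − 109,000 zł = 241,000 zł
  241,000 zł × 25% = 60,250 zł

Standard income tax:
  184,000 zł × 16% = 29,440 zł
  10,000 zł × 24% = 2,400 zł
  41,000 zł × 36% = 14,760 zł
  10,000 zł × 44% = 4,400 zł
  → 51,000 zł

60,250 zł > 51,000 zł, so the shadow minimum tax is the binding amount.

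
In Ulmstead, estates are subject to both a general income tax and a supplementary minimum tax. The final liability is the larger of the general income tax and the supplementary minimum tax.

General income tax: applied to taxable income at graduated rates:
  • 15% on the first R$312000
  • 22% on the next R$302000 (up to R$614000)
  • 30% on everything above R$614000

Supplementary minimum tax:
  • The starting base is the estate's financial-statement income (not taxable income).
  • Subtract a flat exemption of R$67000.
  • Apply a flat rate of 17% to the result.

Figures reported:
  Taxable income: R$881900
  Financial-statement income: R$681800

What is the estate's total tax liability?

R$193610

General income tax:
  R$312000 × 15% = R$46800
  R$302000 × 22% = R$66440
  R$267900 × 30% = R$80370
  → R$193610

Supplementary minimum tax:
  Base (financial-statement income): R$681800
  Less exemption R$67000 → base R$614800
  R$614800 × 17% = R$104516

R$193610 > R$104516, so the general income tax governs.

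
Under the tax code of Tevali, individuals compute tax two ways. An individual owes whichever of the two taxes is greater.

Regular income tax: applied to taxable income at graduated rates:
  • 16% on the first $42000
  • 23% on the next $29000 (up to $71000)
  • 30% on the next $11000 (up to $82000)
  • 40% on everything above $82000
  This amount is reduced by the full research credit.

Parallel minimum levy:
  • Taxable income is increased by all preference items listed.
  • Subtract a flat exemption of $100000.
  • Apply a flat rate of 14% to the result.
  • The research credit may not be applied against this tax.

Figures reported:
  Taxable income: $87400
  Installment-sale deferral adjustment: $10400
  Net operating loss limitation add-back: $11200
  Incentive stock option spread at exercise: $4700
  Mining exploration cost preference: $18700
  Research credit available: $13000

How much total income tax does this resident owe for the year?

Regular income tax:
  $42000 × 16% = $6720
  $29000 × 23% = $6670
  $11000 × 30% = $3300
  $5400 × 40% = $2160
  → $18850
  Less research credit $13000 → $5850

Parallel minimum levy:
  Adjusted income: $87400 + $10400 + $11200 + $4700 + $18700 = $132400
  Less exemption $100000 → base $32400
  $32400 × 14% = $4536

$5850 > $4536, so the regular income tax governs.

$5850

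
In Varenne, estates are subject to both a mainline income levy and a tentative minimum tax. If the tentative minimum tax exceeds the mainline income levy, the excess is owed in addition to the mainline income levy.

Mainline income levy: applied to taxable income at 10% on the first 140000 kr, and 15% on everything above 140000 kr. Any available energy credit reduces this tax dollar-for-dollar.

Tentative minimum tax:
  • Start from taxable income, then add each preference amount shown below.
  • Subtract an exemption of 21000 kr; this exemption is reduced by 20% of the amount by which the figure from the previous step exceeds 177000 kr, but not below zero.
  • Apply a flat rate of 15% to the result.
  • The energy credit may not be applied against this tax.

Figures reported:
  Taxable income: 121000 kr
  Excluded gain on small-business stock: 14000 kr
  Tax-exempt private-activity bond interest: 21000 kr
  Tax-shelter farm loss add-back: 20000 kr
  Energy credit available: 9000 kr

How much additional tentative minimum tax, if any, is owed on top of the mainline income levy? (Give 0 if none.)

20150 kr

Mainline income levy:
  121000 kr × 10% = 12100 kr
  Less energy credit 9000 kr → 3100 kr

Tentative minimum tax:
  Adjusted income: 121000 kr + 14000 kr + 21000 kr + 20000 kr = 176000 kr
  Exemption: 176000 kr ≤ 177000 kr, so full 21000 kr applies
  Base: 176000 kr − 21000 kr = 155000 kr
  155000 kr × 15% = 23250 kr

Excess of tentative minimum tax over mainline income levy: 23250 kr − 3100 kr = 20150 kr.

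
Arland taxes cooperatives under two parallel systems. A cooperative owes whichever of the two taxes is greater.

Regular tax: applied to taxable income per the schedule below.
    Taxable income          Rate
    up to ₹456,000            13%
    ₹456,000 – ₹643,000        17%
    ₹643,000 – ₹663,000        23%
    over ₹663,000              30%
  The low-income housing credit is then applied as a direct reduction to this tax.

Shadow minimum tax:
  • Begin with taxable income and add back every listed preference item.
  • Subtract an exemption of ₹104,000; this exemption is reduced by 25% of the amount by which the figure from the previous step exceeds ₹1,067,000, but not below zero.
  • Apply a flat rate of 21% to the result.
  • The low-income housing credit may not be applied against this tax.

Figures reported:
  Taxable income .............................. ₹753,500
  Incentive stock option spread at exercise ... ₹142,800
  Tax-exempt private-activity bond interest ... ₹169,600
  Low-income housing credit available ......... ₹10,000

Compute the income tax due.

₹201,999

Shadow minimum tax:
  Adjusted income: ₹753,500 + ₹142,800 + ₹169,600 = ₹1,065,900
  Exemption: ₹1,065,900 ≤ ₹1,067,000, so full ₹104,000 applies
  Base: ₹1,065,900 − ₹104,000 = ₹961,900
  ₹961,900 × 21% = ₹201,999

Regular tax:
  ₹456,000 × 13% = ₹59,280
  ₹187,000 × 17% = ₹31,790
  ₹20,000 × 23% = ₹4,600
  ₹90,500 × 30% = ₹27,150
  → ₹122,820
  Less low-income housing credit ₹10,000 → ₹112,820

₹201,999 > ₹112,820, so the shadow minimum tax is the binding amount.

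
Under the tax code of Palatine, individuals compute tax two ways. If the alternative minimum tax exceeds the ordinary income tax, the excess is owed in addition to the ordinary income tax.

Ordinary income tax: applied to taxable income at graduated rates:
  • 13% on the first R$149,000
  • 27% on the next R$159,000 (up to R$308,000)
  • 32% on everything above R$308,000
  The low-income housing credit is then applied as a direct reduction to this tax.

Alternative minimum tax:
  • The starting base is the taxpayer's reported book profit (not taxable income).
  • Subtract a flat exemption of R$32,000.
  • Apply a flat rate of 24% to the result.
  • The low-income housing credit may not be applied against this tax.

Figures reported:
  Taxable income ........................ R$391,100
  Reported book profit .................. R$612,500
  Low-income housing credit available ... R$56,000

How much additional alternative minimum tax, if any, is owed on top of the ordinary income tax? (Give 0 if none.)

Alternative minimum tax:
  Base (reported book profit): R$612,500
  Less exemption R$32,000 → base R$580,500
  R$580,500 × 24% = R$139,320

Ordinary income tax:
  R$149,000 × 13% = R$19,370
  R$159,000 × 27% = R$42,930
  R$83,100 × 32% = R$26,592
  → R$88,892
  Less low-income housing credit R$56,000 → R$32,892

Excess of alternative minimum tax over ordinary income tax: R$139,320 − R$32,892 = R$106,428.

R$106,428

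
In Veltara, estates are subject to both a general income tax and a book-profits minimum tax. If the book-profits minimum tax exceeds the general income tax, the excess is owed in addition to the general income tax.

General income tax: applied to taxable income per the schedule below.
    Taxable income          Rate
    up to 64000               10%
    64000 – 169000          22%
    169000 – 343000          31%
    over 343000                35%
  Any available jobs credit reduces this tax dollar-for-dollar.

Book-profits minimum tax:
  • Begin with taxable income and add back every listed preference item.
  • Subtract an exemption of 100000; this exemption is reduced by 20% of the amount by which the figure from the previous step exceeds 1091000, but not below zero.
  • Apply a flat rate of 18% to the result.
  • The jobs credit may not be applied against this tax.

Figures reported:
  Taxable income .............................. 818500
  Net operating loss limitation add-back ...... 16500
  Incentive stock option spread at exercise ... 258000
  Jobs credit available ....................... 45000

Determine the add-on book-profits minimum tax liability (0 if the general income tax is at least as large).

General income tax:
  64000 × 10% = 6400
  105000 × 22% = 23100
  174000 × 31% = 53940
  475500 × 35% = 166425
  → 249865
  Less jobs credit 45000 → 204865

Book-profits minimum tax:
  Adjusted income: 818500 + 16500 + 258000 = 1093000
  Exemption: 100000 − 20% × (1093000 − 1091000) = 100000 − 400 = 99600
  Base: 1093000 − 99600 = 993400
  993400 × 18% = 178812

178812 ≤ 204865, so no add-on is due.

0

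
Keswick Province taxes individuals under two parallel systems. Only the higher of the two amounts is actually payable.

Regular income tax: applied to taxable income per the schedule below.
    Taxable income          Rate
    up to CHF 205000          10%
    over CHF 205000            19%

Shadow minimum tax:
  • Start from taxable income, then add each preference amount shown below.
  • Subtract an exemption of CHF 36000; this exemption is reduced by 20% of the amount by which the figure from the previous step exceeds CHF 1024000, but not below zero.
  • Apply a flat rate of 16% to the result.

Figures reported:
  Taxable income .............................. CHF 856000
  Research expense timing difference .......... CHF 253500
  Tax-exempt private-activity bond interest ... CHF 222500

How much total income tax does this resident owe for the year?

Regular income tax:
  CHF 205000 × 10% = CHF 20500
  CHF 651000 × 19% = CHF 123690
  → CHF 144190

Shadow minimum tax:
  Adjusted income: CHF 856000 + CHF 253500 + CHF 222500 = CHF 1332000
  Exemption: 20% × (CHF 1332000 − CHF 1024000) = CHF 61600 ≥ CHF 36000, so the exemption is fully phased out
  Base: CHF 1332000 − CHF 0 = CHF 1332000
  CHF 1332000 × 16% = CHF 213120

CHF 213120 > CHF 144190, so the shadow minimum tax is the binding amount.

CHF 213120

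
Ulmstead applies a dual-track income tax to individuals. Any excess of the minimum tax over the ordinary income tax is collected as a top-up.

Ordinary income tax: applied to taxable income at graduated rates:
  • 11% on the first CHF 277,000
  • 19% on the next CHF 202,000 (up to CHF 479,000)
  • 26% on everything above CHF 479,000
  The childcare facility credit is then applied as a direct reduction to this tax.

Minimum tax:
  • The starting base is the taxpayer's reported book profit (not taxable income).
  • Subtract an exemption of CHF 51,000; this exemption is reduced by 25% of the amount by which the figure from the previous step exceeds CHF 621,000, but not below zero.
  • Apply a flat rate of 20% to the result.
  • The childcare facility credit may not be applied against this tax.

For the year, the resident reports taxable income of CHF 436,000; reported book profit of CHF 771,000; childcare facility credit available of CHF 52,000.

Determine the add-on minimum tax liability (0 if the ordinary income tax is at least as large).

Ordinary income tax:
  CHF 277,000 × 11% = CHF 30,470
  CHF 159,000 × 19% = CHF 30,210
  → CHF 60,680
  Less childcare facility credit CHF 52,000 → CHF 8,680

Minimum tax:
  Base (reported book profit): CHF 771,000
  Exemption: CHF 51,000 − 25% × (CHF 771,000 − CHF 621,000) = CHF 51,000 − CHF 37,500 = CHF 13,500
  Base: CHF 771,000 − CHF 13,500 = CHF 757,500
  CHF 757,500 × 20% = CHF 151,500

Excess of minimum tax over ordinary income tax: CHF 151,500 − CHF 8,680 = CHF 142,820.

CHF 142,820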